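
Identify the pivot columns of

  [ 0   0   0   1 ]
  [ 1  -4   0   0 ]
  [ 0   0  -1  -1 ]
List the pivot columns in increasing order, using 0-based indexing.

R1 <=> R2
  [ 1  -4   0   0 ]
  [ 0   0   0   1 ]
  [ 0   0  -1  -1 ]
R2 <=> R3
  [ 1  -4   0   0 ]
  [ 0   0  -1  -1 ]
  [ 0   0   0   1 ]
R2 ← -1·R2
  [ 1  -4  0  0 ]
  [ 0   0  1  1 ]
  [ 0   0  0  1 ]
R2 ← R2 − R3
  [ 1  -4  0  0 ]
  [ 0   0  1  0 ]
  [ 0   0  0  1 ]
Pivot columns are the columns containing a leading 1.

0, 2, 3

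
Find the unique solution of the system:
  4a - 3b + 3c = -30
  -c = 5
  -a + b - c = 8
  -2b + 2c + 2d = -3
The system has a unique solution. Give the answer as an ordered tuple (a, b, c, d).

Form the augmented matrix and row-reduce:
  [  4  -3   3  0  |  -30 ]
  [  0   0  -1  0  |    5 ]
  [ -1   1  -1  0  |    8 ]
  [  0  -2   2  2  |   -3 ]
Multiply R1 by 1/4.
Add R1 to R3.
Swap R2 and R3.
Multiply R2 by 4.
Add 2 times R2 to R4.
Multiply R3 by -1.
Multiply R4 by 1/2.
Add R3 to R2.
Subtract 3/4 times R3 from R1.
Add 3/4 times R2 to R1.
Reading off the last column: a = -6, b = -3, c = -5, d = 1/2.

(-6, -3, -5, 1/2)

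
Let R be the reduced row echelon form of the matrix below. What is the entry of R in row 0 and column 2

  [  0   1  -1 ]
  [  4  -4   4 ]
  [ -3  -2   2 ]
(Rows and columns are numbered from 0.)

0

r1 <-> r2
  [  4  -4   4 ]
  [  0   1  -1 ]
  [ -3  -2   2 ]
r1 → 1/4·r1
  [  1  -1   1 ]
  [  0   1  -1 ]
  [ -3  -2   2 ]
r3 → r3 + 3·r1
  [ 1  -1   1 ]
  [ 0   1  -1 ]
  [ 0  -5   5 ]
r3 → r3 + 5·r2
  [ 1  -1   1 ]
  [ 0   1  -1 ]
  [ 0   0   0 ]
r1 → r1 + r2
  [ 1  0   0 ]
  [ 0  1  -1 ]
  [ 0  0   0 ]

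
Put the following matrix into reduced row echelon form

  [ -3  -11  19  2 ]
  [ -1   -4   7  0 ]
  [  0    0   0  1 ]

[[1, 0, 1, 0], [0, 1, -2, 0], [0, 0, 0, 1]]

ρ1 -> -1/3·ρ1
ρ2 -> ρ2 + ρ1
ρ2 -> -3·ρ2
ρ2 -> ρ2 − 2·ρ3
ρ1 -> ρ1 + 2/3·ρ3
ρ1 -> ρ1 − 11/3·ρ2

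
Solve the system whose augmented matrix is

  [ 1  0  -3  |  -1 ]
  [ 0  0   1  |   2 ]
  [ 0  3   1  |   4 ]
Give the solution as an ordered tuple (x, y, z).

(5, 2/3, 2)

R2 ↔ R3
  [ 1  0  -3  |  -1 ]
  [ 0  3   1  |   4 ]
  [ 0  0   1  |   2 ]
R2 ← 1/3·R2
  [ 1  0   -3  |   -1 ]
  [ 0  1  1/3  |  4/3 ]
  [ 0  0    1  |    2 ]
R2 ← R2 − 1/3·R3
  [ 1  0  -3  |   -1 ]
  [ 0  1   0  |  2/3 ]
  [ 0  0   1  |    2 ]
R1 ← R1 + 3·R3
  [ 1  0  0  |    5 ]
  [ 0  1  0  |  2/3 ]
  [ 0  0  1  |    2 ]
Reading off the last column: x = 5, y = 2/3, z = 2.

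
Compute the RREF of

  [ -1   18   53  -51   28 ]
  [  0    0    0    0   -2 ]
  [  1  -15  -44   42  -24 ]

[[1, 0, 1, -3, 0], [0, 1, 3, -3, 0], [0, 0, 0, 0, 1]]

r1 ← -1·r1
  [ 1  -18  -53  51  -28 ]
  [ 0    0    0   0   -2 ]
  [ 1  -15  -44  42  -24 ]
r3 ← r3 − r1
  [ 1  -18  -53  51  -28 ]
  [ 0    0    0   0   -2 ]
  [ 0    3    9  -9    4 ]
r2 <-> r3
  [ 1  -18  -53  51  -28 ]
  [ 0    3    9  -9    4 ]
  [ 0    0    0   0   -2 ]
r2 ← 1/3·r2
  [ 1  -18  -53  51  -28 ]
  [ 0    1    3  -3  4/3 ]
  [ 0    0    0   0   -2 ]
r3 ← -1/2·r3
  [ 1  -18  -53  51  -28 ]
  [ 0    1    3  -3  4/3 ]
  [ 0    0    0   0    1 ]
r2 ← r2 − 4/3·r3
  [ 1  -18  -53  51  -28 ]
  [ 0    1    3  -3    0 ]
  [ 0    0    0   0    1 ]
r1 ← r1 + 28·r3
  [ 1  -18  -53  51  0 ]
  [ 0    1    3  -3  0 ]
  [ 0    0    0   0  1 ]
r1 ← r1 + 18·r2
  [ 1  0  1  -3  0 ]
  [ 0  1  3  -3  0 ]
  [ 0  0  0   0  1 ]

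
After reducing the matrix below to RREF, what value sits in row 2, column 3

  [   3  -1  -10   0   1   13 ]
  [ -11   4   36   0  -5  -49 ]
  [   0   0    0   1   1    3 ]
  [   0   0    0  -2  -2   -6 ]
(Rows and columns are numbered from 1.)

-2

R1 -> 1/3·R1
  [   1  -1/3  -10/3   0  1/3  13/3 ]
  [ -11     4     36   0   -5   -49 ]
  [   0     0      0   1    1     3 ]
  [   0     0      0  -2   -2    -6 ]
R2 -> R2 + 11·R1
  [ 1  -1/3  -10/3   0   1/3  13/3 ]
  [ 0   1/3   -2/3   0  -4/3  -4/3 ]
  [ 0     0      0   1     1     3 ]
  [ 0     0      0  -2    -2    -6 ]
R2 -> 3·R2
  [ 1  -1/3  -10/3   0  1/3  13/3 ]
  [ 0     1     -2   0   -4    -4 ]
  [ 0     0      0   1    1     3 ]
  [ 0     0      0  -2   -2    -6 ]
R4 -> R4 + 2·R3
  [ 1  -1/3  -10/3  0  1/3  13/3 ]
  [ 0     1     -2  0   -4    -4 ]
  [ 0     0      0  1    1     3 ]
  [ 0     0      0  0    0     0 ]
R1 -> R1 + 1/3·R2
  [ 1  0  -4  0  -1   3 ]
  [ 0  1  -2  0  -4  -4 ]
  [ 0  0   0  1   1   3 ]
  [ 0  0   0  0   0   0 ]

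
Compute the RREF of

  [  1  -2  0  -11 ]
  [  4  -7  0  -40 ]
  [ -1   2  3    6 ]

R2 := R2 − 4·R1
  [  1  -2  0  -11 ]
  [  0   1  0    4 ]
  [ -1   2  3    6 ]
R3 := R3 + R1
  [ 1  -2  0  -11 ]
  [ 0   1  0    4 ]
  [ 0   0  3   -5 ]
R3 := 1/3·R3
  [ 1  -2  0   -11 ]
  [ 0   1  0     4 ]
  [ 0   0  1  -5/3 ]
R1 := R1 + 2·R2
  [ 1  0  0    -3 ]
  [ 0  1  0     4 ]
  [ 0  0  1  -5/3 ]

[[1, 0, 0, -3], [0, 1, 0, 4], [0, 0, 1, -5/3]]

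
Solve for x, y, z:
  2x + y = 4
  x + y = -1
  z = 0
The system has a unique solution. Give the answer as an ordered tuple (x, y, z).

(5, -6, 0)

Form the augmented matrix and row-reduce:
  [ 2  1  0  |   4 ]
  [ 1  1  0  |  -1 ]
  [ 0  0  1  |   0 ]
Multiply r1 by 1/2.
  [ 1  1/2  0  |   2 ]
  [ 1    1  0  |  -1 ]
  [ 0    0  1  |   0 ]
Subtract r1 from r2.
  [ 1  1/2  0  |   2 ]
  [ 0  1/2  0  |  -3 ]
  [ 0    0  1  |   0 ]
Multiply r2 by 2.
  [ 1  1/2  0  |   2 ]
  [ 0    1  0  |  -6 ]
  [ 0    0  1  |   0 ]
Subtract 1/2 times r2 from r1.
  [ 1  0  0  |   5 ]
  [ 0  1  0  |  -6 ]
  [ 0  0  1  |   0 ]
Reading off the last column: x = 5, y = -6, z = 0.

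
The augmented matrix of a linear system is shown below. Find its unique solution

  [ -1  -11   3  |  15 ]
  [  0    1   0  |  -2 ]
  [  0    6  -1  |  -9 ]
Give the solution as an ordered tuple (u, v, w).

ρ1 := -1·ρ1
  [ 1  11  -3  |  -15 ]
  [ 0   1   0  |   -2 ]
  [ 0   6  -1  |   -9 ]
ρ3 := ρ3 − 6·ρ2
  [ 1  11  -3  |  -15 ]
  [ 0   1   0  |   -2 ]
  [ 0   0  -1  |    3 ]
ρ3 := -1·ρ3
  [ 1  11  -3  |  -15 ]
  [ 0   1   0  |   -2 ]
  [ 0   0   1  |   -3 ]
ρ1 := ρ1 + 3·ρ3
  [ 1  11  0  |  -24 ]
  [ 0   1  0  |   -2 ]
  [ 0   0  1  |   -3 ]
ρ1 := ρ1 − 11·ρ2
  [ 1  0  0  |  -2 ]
  [ 0  1  0  |  -2 ]
  [ 0  0  1  |  -3 ]
Reading off the last column: u = -2, v = -2, w = -3.

(-2, -2, -3)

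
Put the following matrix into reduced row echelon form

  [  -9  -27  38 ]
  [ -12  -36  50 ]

ρ1 := -1/9·ρ1
ρ2 := ρ2 + 12·ρ1
ρ2 := -3/2·ρ2
ρ1 := ρ1 + 38/9·ρ2

[[1, 3, 0], [0, 0, 1]]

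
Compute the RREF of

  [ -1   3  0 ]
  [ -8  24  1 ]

R1 -> -1·R1
  [  1  -3  0 ]
  [ -8  24  1 ]
R2 -> R2 + 8·R1
  [ 1  -3  0 ]
  [ 0   0  1 ]

[[1, -3, 0], [0, 0, 1]]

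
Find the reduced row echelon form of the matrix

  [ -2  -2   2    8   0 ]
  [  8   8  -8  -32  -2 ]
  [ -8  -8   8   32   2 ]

Multiply ρ1 by -1/2.
  [  1   1  -1   -4   0 ]
  [  8   8  -8  -32  -2 ]
  [ -8  -8   8   32   2 ]
Subtract 8 times ρ1 from ρ2.
  [  1   1  -1  -4   0 ]
  [  0   0   0   0  -2 ]
  [ -8  -8   8  32   2 ]
Add 8 times ρ1 to ρ3.
  [ 1  1  -1  -4   0 ]
  [ 0  0   0   0  -2 ]
  [ 0  0   0   0   2 ]
Multiply ρ2 by -1/2.
  [ 1  1  -1  -4  0 ]
  [ 0  0   0   0  1 ]
  [ 0  0   0   0  2 ]
Subtract 2 times ρ2 from ρ3.
  [ 1  1  -1  -4  0 ]
  [ 0  0   0   0  1 ]
  [ 0  0   0   0  0 ]

[[1, 1, -1, -4, 0], [0, 0, 0, 0, 1], [0, 0, 0, 0, 0]]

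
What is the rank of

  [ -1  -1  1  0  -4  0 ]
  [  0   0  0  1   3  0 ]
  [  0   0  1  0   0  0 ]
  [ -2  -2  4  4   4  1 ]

Multiply r1 by -1.
Add 2 times r1 to r4.
Swap r2 and r3.
Subtract 2 times r2 from r4.
Subtract 4 times r3 from r4.
Add r2 to r1.
The reduced form has 4 nonzero rows.

rank = 4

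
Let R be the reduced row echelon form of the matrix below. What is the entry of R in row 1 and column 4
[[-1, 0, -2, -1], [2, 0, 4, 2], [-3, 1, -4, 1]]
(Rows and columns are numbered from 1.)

r1 -> -1·r1
  [  1  0   2  1 ]
  [  2  0   4  2 ]
  [ -3  1  -4  1 ]
r2 -> r2 − 2·r1
  [  1  0   2  1 ]
  [  0  0   0  0 ]
  [ -3  1  -4  1 ]
r3 -> r3 + 3·r1
  [ 1  0  2  1 ]
  [ 0  0  0  0 ]
  [ 0  1  2  4 ]
r2 <=> r3
  [ 1  0  2  1 ]
  [ 0  1  2  4 ]
  [ 0  0  0  0 ]

1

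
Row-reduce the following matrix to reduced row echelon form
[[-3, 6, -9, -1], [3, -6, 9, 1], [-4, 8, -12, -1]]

Multiply r1 by -1/3.
  [  1  -2    3  1/3 ]
  [  3  -6    9    1 ]
  [ -4   8  -12   -1 ]
Subtract 3 times r1 from r2.
  [  1  -2    3  1/3 ]
  [  0   0    0    0 ]
  [ -4   8  -12   -1 ]
Add 4 times r1 to r3.
  [ 1  -2  3  1/3 ]
  [ 0   0  0    0 ]
  [ 0   0  0  1/3 ]
Swap r2 and r3.
  [ 1  -2  3  1/3 ]
  [ 0   0  0  1/3 ]
  [ 0   0  0    0 ]
Multiply r2 by 3.
  [ 1  -2  3  1/3 ]
  [ 0   0  0    1 ]
  [ 0   0  0    0 ]
Subtract 1/3 times r2 from r1.
  [ 1  -2  3  0 ]
  [ 0   0  0  1 ]
  [ 0   0  0  0 ]

[[1, -2, 3, 0], [0, 0, 0, 1], [0, 0, 0, 0]]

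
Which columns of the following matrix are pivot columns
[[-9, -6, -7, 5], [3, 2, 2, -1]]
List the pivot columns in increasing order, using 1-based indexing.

R1 -> -1/9·R1
R2 -> R2 − 3·R1
R2 -> -3·R2
R1 -> R1 − 7/9·R2
Pivot columns are the columns containing a leading 1.

1, 3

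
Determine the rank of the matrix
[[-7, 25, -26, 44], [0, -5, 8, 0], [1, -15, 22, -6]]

rank = 3

R1 ← -1/7·R1
  [ 1  -25/7  26/7  -44/7 ]
  [ 0     -5     8      0 ]
  [ 1    -15    22     -6 ]
R3 ← R3 − R1
  [ 1  -25/7   26/7  -44/7 ]
  [ 0     -5      8      0 ]
  [ 0  -80/7  128/7    2/7 ]
R2 ← -1/5·R2
  [ 1  -25/7   26/7  -44/7 ]
  [ 0      1   -8/5      0 ]
  [ 0  -80/7  128/7    2/7 ]
R3 ← R3 + 80/7·R2
  [ 1  -25/7  26/7  -44/7 ]
  [ 0      1  -8/5      0 ]
  [ 0      0     0    2/7 ]
R3 ← 7/2·R3
  [ 1  -25/7  26/7  -44/7 ]
  [ 0      1  -8/5      0 ]
  [ 0      0     0      1 ]
R1 ← R1 + 44/7·R3
  [ 1  -25/7  26/7  0 ]
  [ 0      1  -8/5  0 ]
  [ 0      0     0  1 ]
R1 ← R1 + 25/7·R2
  [ 1  0    -2  0 ]
  [ 0  1  -8/5  0 ]
  [ 0  0     0  1 ]
The reduced form has 3 nonzero rows.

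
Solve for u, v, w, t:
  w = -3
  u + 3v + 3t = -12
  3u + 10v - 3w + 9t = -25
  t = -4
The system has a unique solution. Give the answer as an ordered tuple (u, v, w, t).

Form the augmented matrix and row-reduce:
  [ 0   0   1  0  |   -3 ]
  [ 1   3   0  3  |  -12 ]
  [ 3  10  -3  9  |  -25 ]
  [ 0   0   0  1  |   -4 ]
Swap r1 and r2.
  [ 1   3   0  3  |  -12 ]
  [ 0   0   1  0  |   -3 ]
  [ 3  10  -3  9  |  -25 ]
  [ 0   0   0  1  |   -4 ]
Subtract 3 times r1 from r3.
  [ 1  3   0  3  |  -12 ]
  [ 0  0   1  0  |   -3 ]
  [ 0  1  -3  0  |   11 ]
  [ 0  0   0  1  |   -4 ]
Swap r2 and r3.
  [ 1  3   0  3  |  -12 ]
  [ 0  1  -3  0  |   11 ]
  [ 0  0   1  0  |   -3 ]
  [ 0  0   0  1  |   -4 ]
Subtract 3 times r4 from r1.
  [ 1  3   0  0  |   0 ]
  [ 0  1  -3  0  |  11 ]
  [ 0  0   1  0  |  -3 ]
  [ 0  0   0  1  |  -4 ]
Add 3 times r3 to r2.
  [ 1  3  0  0  |   0 ]
  [ 0  1  0  0  |   2 ]
  [ 0  0  1  0  |  -3 ]
  [ 0  0  0  1  |  -4 ]
Subtract 3 times r2 from r1.
  [ 1  0  0  0  |  -6 ]
  [ 0  1  0  0  |   2 ]
  [ 0  0  1  0  |  -3 ]
  [ 0  0  0  1  |  -4 ]
Reading off the last column: u = -6, v = 2, w = -3, t = -4.

(-6, 2, -3, -4)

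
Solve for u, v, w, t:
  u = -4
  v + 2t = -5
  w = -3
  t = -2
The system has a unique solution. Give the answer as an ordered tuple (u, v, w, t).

(-4, -1, -3, -2)

Form the augmented matrix and row-reduce:
  [ 1  0  0  0  |  -4 ]
  [ 0  1  0  2  |  -5 ]
  [ 0  0  1  0  |  -3 ]
  [ 0  0  0  1  |  -2 ]
Subtract 2 times r4 from r2.
  [ 1  0  0  0  |  -4 ]
  [ 0  1  0  0  |  -1 ]
  [ 0  0  1  0  |  -3 ]
  [ 0  0  0  1  |  -2 ]
Reading off the last column: u = -4, v = -1, w = -3, t = -2.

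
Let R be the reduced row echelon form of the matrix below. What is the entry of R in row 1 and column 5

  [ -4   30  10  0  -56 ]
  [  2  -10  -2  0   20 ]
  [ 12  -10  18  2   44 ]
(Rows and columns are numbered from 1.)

2

R1 -> -1/4·R1
  [  1  -15/2  -5/2  0  14 ]
  [  2    -10    -2  0  20 ]
  [ 12    -10    18  2  44 ]
R2 -> R2 − 2·R1
  [  1  -15/2  -5/2  0  14 ]
  [  0      5     3  0  -8 ]
  [ 12    -10    18  2  44 ]
R3 -> R3 − 12·R1
  [ 1  -15/2  -5/2  0    14 ]
  [ 0      5     3  0    -8 ]
  [ 0     80    48  2  -124 ]
R2 -> 1/5·R2
  [ 1  -15/2  -5/2  0    14 ]
  [ 0      1   3/5  0  -8/5 ]
  [ 0     80    48  2  -124 ]
R3 -> R3 − 80·R2
  [ 1  -15/2  -5/2  0    14 ]
  [ 0      1   3/5  0  -8/5 ]
  [ 0      0     0  2     4 ]
R3 -> 1/2·R3
  [ 1  -15/2  -5/2  0    14 ]
  [ 0      1   3/5  0  -8/5 ]
  [ 0      0     0  1     2 ]
R1 -> R1 + 15/2·R2
  [ 1  0    2  0     2 ]
  [ 0  1  3/5  0  -8/5 ]
  [ 0  0    0  1     2 ]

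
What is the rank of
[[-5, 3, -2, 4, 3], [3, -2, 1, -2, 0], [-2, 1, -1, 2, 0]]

r1 → -1/5·r1
  [  1  -3/5  2/5  -4/5  -3/5 ]
  [  3    -2    1    -2     0 ]
  [ -2     1   -1     2     0 ]
r2 → r2 − 3·r1
  [  1  -3/5   2/5  -4/5  -3/5 ]
  [  0  -1/5  -1/5   2/5   9/5 ]
  [ -2     1    -1     2     0 ]
r3 → r3 + 2·r1
  [ 1  -3/5   2/5  -4/5  -3/5 ]
  [ 0  -1/5  -1/5   2/5   9/5 ]
  [ 0  -1/5  -1/5   2/5  -6/5 ]
r2 → -5·r2
  [ 1  -3/5   2/5  -4/5  -3/5 ]
  [ 0     1     1    -2    -9 ]
  [ 0  -1/5  -1/5   2/5  -6/5 ]
r3 → r3 + 1/5·r2
  [ 1  -3/5  2/5  -4/5  -3/5 ]
  [ 0     1    1    -2    -9 ]
  [ 0     0    0     0    -3 ]
r3 → -1/3·r3
  [ 1  -3/5  2/5  -4/5  -3/5 ]
  [ 0     1    1    -2    -9 ]
  [ 0     0    0     0     1 ]
r2 → r2 + 9·r3
  [ 1  -3/5  2/5  -4/5  -3/5 ]
  [ 0     1    1    -2     0 ]
  [ 0     0    0     0     1 ]
r1 → r1 + 3/5·r3
  [ 1  -3/5  2/5  -4/5  0 ]
  [ 0     1    1    -2  0 ]
  [ 0     0    0     0  1 ]
r1 → r1 + 3/5·r2
  [ 1  0  1  -2  0 ]
  [ 0  1  1  -2  0 ]
  [ 0  0  0   0  1 ]
The reduced form has 3 nonzero rows.

rank = 3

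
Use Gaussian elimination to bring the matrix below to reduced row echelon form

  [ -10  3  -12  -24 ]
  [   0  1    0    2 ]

[[1, 0, 6/5, 3], [0, 1, 0, 2]]

R1 ← -1/10·R1
  [ 1  -3/10  6/5  12/5 ]
  [ 0      1    0     2 ]
R1 ← R1 + 3/10·R2
  [ 1  0  6/5  3 ]
  [ 0  1    0  2 ]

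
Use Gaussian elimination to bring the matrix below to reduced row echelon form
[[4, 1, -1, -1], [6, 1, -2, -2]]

[[1, 0, -1/2, -1/2], [0, 1, 1, 1]]

r1 -> 1/4·r1
  [ 1  1/4  -1/4  -1/4 ]
  [ 6    1    -2    -2 ]
r2 -> r2 − 6·r1
  [ 1   1/4  -1/4  -1/4 ]
  [ 0  -1/2  -1/2  -1/2 ]
r2 -> -2·r2
  [ 1  1/4  -1/4  -1/4 ]
  [ 0    1     1     1 ]
r1 -> r1 − 1/4·r2
  [ 1  0  -1/2  -1/2 ]
  [ 0  1     1     1 ]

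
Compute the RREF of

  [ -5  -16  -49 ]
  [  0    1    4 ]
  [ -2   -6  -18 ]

Multiply R1 by -1/5.
  [  1  16/5  49/5 ]
  [  0     1     4 ]
  [ -2    -6   -18 ]
Add 2 times R1 to R3.
  [ 1  16/5  49/5 ]
  [ 0     1     4 ]
  [ 0   2/5   8/5 ]
Subtract 2/5 times R2 from R3.
  [ 1  16/5  49/5 ]
  [ 0     1     4 ]
  [ 0     0     0 ]
Subtract 16/5 times R2 from R1.
  [ 1  0  -3 ]
  [ 0  1   4 ]
  [ 0  0   0 ]

[[1, 0, -3], [0, 1, 4], [0, 0, 0]]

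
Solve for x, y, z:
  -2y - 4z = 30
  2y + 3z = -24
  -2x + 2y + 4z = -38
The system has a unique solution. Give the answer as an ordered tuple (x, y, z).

(4, -3, -6)

Form the augmented matrix and row-reduce:
  [  0  -2  -4  |   30 ]
  [  0   2   3  |  -24 ]
  [ -2   2   4  |  -38 ]
ρ1 <-> ρ3
  [ -2   2   4  |  -38 ]
  [  0   2   3  |  -24 ]
  [  0  -2  -4  |   30 ]
ρ1 ← -1/2·ρ1
  [ 1  -1  -2  |   19 ]
  [ 0   2   3  |  -24 ]
  [ 0  -2  -4  |   30 ]
ρ2 ← 1/2·ρ2
  [ 1  -1   -2  |   19 ]
  [ 0   1  3/2  |  -12 ]
  [ 0  -2   -4  |   30 ]
ρ3 ← ρ3 + 2·ρ2
  [ 1  -1   -2  |   19 ]
  [ 0   1  3/2  |  -12 ]
  [ 0   0   -1  |    6 ]
ρ3 ← -1·ρ3
  [ 1  -1   -2  |   19 ]
  [ 0   1  3/2  |  -12 ]
  [ 0   0    1  |   -6 ]
ρ2 ← ρ2 − 3/2·ρ3
  [ 1  -1  -2  |  19 ]
  [ 0   1   0  |  -3 ]
  [ 0   0   1  |  -6 ]
ρ1 ← ρ1 + 2·ρ3
  [ 1  -1  0  |   7 ]
  [ 0   1  0  |  -3 ]
  [ 0   0  1  |  -6 ]
ρ1 ← ρ1 + ρ2
  [ 1  0  0  |   4 ]
  [ 0  1  0  |  -3 ]
  [ 0  0  1  |  -6 ]
Reading off the last column: x = 4, y = -3, z = -6.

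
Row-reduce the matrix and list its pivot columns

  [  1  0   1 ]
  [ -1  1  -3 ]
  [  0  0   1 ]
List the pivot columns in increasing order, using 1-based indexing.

Add R1 to R2.
  [ 1  0   1 ]
  [ 0  1  -2 ]
  [ 0  0   1 ]
Add 2 times R3 to R2.
  [ 1  0  1 ]
  [ 0  1  0 ]
  [ 0  0  1 ]
Subtract R3 from R1.
  [ 1  0  0 ]
  [ 0  1  0 ]
  [ 0  0  1 ]
Pivot columns are the columns containing a leading 1.

1, 2, 3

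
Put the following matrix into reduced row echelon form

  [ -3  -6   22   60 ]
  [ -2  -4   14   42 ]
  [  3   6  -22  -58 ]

Multiply ρ1 by -1/3.
  [  1   2  -22/3  -20 ]
  [ -2  -4     14   42 ]
  [  3   6    -22  -58 ]
Add 2 times ρ1 to ρ2.
  [ 1  2  -22/3  -20 ]
  [ 0  0   -2/3    2 ]
  [ 3  6    -22  -58 ]
Subtract 3 times ρ1 from ρ3.
  [ 1  2  -22/3  -20 ]
  [ 0  0   -2/3    2 ]
  [ 0  0      0    2 ]
Multiply ρ2 by -3/2.
  [ 1  2  -22/3  -20 ]
  [ 0  0      1   -3 ]
  [ 0  0      0    2 ]
Multiply ρ3 by 1/2.
  [ 1  2  -22/3  -20 ]
  [ 0  0      1   -3 ]
  [ 0  0      0    1 ]
Add 3 times ρ3 to ρ2.
  [ 1  2  -22/3  -20 ]
  [ 0  0      1    0 ]
  [ 0  0      0    1 ]
Add 20 times ρ3 to ρ1.
  [ 1  2  -22/3  0 ]
  [ 0  0      1  0 ]
  [ 0  0      0  1 ]
Add 22/3 times ρ2 to ρ1.
  [ 1  2  0  0 ]
  [ 0  0  1  0 ]
  [ 0  0  0  1 ]

[[1, 2, 0, 0], [0, 0, 1, 0], [0, 0, 0, 1]]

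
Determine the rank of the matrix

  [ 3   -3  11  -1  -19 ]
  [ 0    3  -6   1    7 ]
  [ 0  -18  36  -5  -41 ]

Multiply r1 by 1/3.
  [ 1   -1  11/3  -1/3  -19/3 ]
  [ 0    3    -6     1      7 ]
  [ 0  -18    36    -5    -41 ]
Multiply r2 by 1/3.
  [ 1   -1  11/3  -1/3  -19/3 ]
  [ 0    1    -2   1/3    7/3 ]
  [ 0  -18    36    -5    -41 ]
Add 18 times r2 to r3.
  [ 1  -1  11/3  -1/3  -19/3 ]
  [ 0   1    -2   1/3    7/3 ]
  [ 0   0     0     1      1 ]
Subtract 1/3 times r3 from r2.
  [ 1  -1  11/3  -1/3  -19/3 ]
  [ 0   1    -2     0      2 ]
  [ 0   0     0     1      1 ]
Add 1/3 times r3 to r1.
  [ 1  -1  11/3  0  -6 ]
  [ 0   1    -2  0   2 ]
  [ 0   0     0  1   1 ]
Add r2 to r1.
  [ 1  0  5/3  0  -4 ]
  [ 0  1   -2  0   2 ]
  [ 0  0    0  1   1 ]
The reduced form has 3 nonzero rows.

rank = 3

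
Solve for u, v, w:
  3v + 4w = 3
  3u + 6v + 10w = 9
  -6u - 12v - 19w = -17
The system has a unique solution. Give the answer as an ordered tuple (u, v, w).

(1/3, -1/3, 1)

Form the augmented matrix and row-reduce:
  [  0    3    4  |    3 ]
  [  3    6   10  |    9 ]
  [ -6  -12  -19  |  -17 ]
r1 <-> r2
  [  3    6   10  |    9 ]
  [  0    3    4  |    3 ]
  [ -6  -12  -19  |  -17 ]
r1 ← 1/3·r1
  [  1    2  10/3  |    3 ]
  [  0    3     4  |    3 ]
  [ -6  -12   -19  |  -17 ]
r3 ← r3 + 6·r1
  [ 1  2  10/3  |  3 ]
  [ 0  3     4  |  3 ]
  [ 0  0     1  |  1 ]
r2 ← 1/3·r2
  [ 1  2  10/3  |  3 ]
  [ 0  1   4/3  |  1 ]
  [ 0  0     1  |  1 ]
r2 ← r2 − 4/3·r3
  [ 1  2  10/3  |     3 ]
  [ 0  1     0  |  -1/3 ]
  [ 0  0     1  |     1 ]
r1 ← r1 − 10/3·r3
  [ 1  2  0  |  -1/3 ]
  [ 0  1  0  |  -1/3 ]
  [ 0  0  1  |     1 ]
r1 ← r1 − 2·r2
  [ 1  0  0  |   1/3 ]
  [ 0  1  0  |  -1/3 ]
  [ 0  0  1  |     1 ]
Reading off the last column: u = 1/3, v = -1/3, w = 1.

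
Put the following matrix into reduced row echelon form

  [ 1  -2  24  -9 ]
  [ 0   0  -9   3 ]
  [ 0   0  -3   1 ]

ρ2 -> -1/9·ρ2
  [ 1  -2  24    -9 ]
  [ 0   0   1  -1/3 ]
  [ 0   0  -3     1 ]
ρ3 -> ρ3 + 3·ρ2
  [ 1  -2  24    -9 ]
  [ 0   0   1  -1/3 ]
  [ 0   0   0     0 ]
ρ1 -> ρ1 − 24·ρ2
  [ 1  -2  0    -1 ]
  [ 0   0  1  -1/3 ]
  [ 0   0  0     0 ]

[[1, -2, 0, -1], [0, 0, 1, -1/3], [0, 0, 0, 0]]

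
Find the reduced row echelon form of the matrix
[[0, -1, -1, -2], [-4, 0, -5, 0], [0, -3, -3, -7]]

[[1, 0, 5/4, 0], [0, 1, 1, 0], [0, 0, 0, 1]]

r1 <-> r2
  [ -4   0  -5   0 ]
  [  0  -1  -1  -2 ]
  [  0  -3  -3  -7 ]
r1 -> -1/4·r1
  [ 1   0  5/4   0 ]
  [ 0  -1   -1  -2 ]
  [ 0  -3   -3  -7 ]
r2 -> -1·r2
  [ 1   0  5/4   0 ]
  [ 0   1    1   2 ]
  [ 0  -3   -3  -7 ]
r3 -> r3 + 3·r2
  [ 1  0  5/4   0 ]
  [ 0  1    1   2 ]
  [ 0  0    0  -1 ]
r3 -> -1·r3
  [ 1  0  5/4  0 ]
  [ 0  1    1  2 ]
  [ 0  0    0  1 ]
r2 -> r2 − 2·r3
  [ 1  0  5/4  0 ]
  [ 0  1    1  0 ]
  [ 0  0    0  1 ]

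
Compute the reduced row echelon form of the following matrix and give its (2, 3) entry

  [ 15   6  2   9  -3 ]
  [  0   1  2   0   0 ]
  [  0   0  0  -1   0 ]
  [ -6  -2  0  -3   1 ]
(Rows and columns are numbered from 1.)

r1 → 1/15·r1
  [  1  2/5  2/15  3/5  -1/5 ]
  [  0    1     2    0     0 ]
  [  0    0     0   -1     0 ]
  [ -6   -2     0   -3     1 ]
r4 → r4 + 6·r1
  [ 1  2/5  2/15  3/5  -1/5 ]
  [ 0    1     2    0     0 ]
  [ 0    0     0   -1     0 ]
  [ 0  2/5   4/5  3/5  -1/5 ]
r4 → r4 − 2/5·r2
  [ 1  2/5  2/15  3/5  -1/5 ]
  [ 0    1     2    0     0 ]
  [ 0    0     0   -1     0 ]
  [ 0    0     0  3/5  -1/5 ]
r3 → -1·r3
  [ 1  2/5  2/15  3/5  -1/5 ]
  [ 0    1     2    0     0 ]
  [ 0    0     0    1     0 ]
  [ 0    0     0  3/5  -1/5 ]
r4 → r4 − 3/5·r3
  [ 1  2/5  2/15  3/5  -1/5 ]
  [ 0    1     2    0     0 ]
  [ 0    0     0    1     0 ]
  [ 0    0     0    0  -1/5 ]
r4 → -5·r4
  [ 1  2/5  2/15  3/5  -1/5 ]
  [ 0    1     2    0     0 ]
  [ 0    0     0    1     0 ]
  [ 0    0     0    0     1 ]
r1 → r1 + 1/5·r4
  [ 1  2/5  2/15  3/5  0 ]
  [ 0    1     2    0  0 ]
  [ 0    0     0    1  0 ]
  [ 0    0     0    0  1 ]
r1 → r1 − 3/5·r3
  [ 1  2/5  2/15  0  0 ]
  [ 0    1     2  0  0 ]
  [ 0    0     0  1  0 ]
  [ 0    0     0  0  1 ]
r1 → r1 − 2/5·r2
  [ 1  0  -2/3  0  0 ]
  [ 0  1     2  0  0 ]
  [ 0  0     0  1  0 ]
  [ 0  0     0  0  1 ]

2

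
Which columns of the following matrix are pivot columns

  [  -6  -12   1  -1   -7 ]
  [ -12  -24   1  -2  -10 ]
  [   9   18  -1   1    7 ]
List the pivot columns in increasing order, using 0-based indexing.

r1 ← -1/6·r1
  [   1    2  -1/6  1/6  7/6 ]
  [ -12  -24     1   -2  -10 ]
  [   9   18    -1    1    7 ]
r2 ← r2 + 12·r1
  [ 1   2  -1/6  1/6  7/6 ]
  [ 0   0    -1    0    4 ]
  [ 9  18    -1    1    7 ]
r3 ← r3 − 9·r1
  [ 1  2  -1/6   1/6   7/6 ]
  [ 0  0    -1     0     4 ]
  [ 0  0   1/2  -1/2  -7/2 ]
r2 ← -1·r2
  [ 1  2  -1/6   1/6   7/6 ]
  [ 0  0     1     0    -4 ]
  [ 0  0   1/2  -1/2  -7/2 ]
r3 ← r3 − 1/2·r2
  [ 1  2  -1/6   1/6   7/6 ]
  [ 0  0     1     0    -4 ]
  [ 0  0     0  -1/2  -3/2 ]
r3 ← -2·r3
  [ 1  2  -1/6  1/6  7/6 ]
  [ 0  0     1    0   -4 ]
  [ 0  0     0    1    3 ]
r1 ← r1 − 1/6·r3
  [ 1  2  -1/6  0  2/3 ]
  [ 0  0     1  0   -4 ]
  [ 0  0     0  1    3 ]
r1 ← r1 + 1/6·r2
  [ 1  2  0  0   0 ]
  [ 0  0  1  0  -4 ]
  [ 0  0  0  1   3 ]
Pivot columns are the columns containing a leading 1.

0, 2, 3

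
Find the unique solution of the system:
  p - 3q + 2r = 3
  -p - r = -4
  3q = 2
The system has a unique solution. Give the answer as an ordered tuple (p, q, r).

(3, 2/3, 1)

Form the augmented matrix and row-reduce:
  [  1  -3   2  |   3 ]
  [ -1   0  -1  |  -4 ]
  [  0   3   0  |   2 ]
Add ρ1 to ρ2.
Multiply ρ2 by -1/3.
Subtract 3 times ρ2 from ρ3.
Add 1/3 times ρ3 to ρ2.
Subtract 2 times ρ3 from ρ1.
Add 3 times ρ2 to ρ1.
Reading off the last column: p = 3, q = 2/3, r = 1.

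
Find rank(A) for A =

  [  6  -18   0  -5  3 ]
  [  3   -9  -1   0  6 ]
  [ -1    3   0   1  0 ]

rank = 3

ρ1 → 1/6·ρ1
ρ2 → ρ2 − 3·ρ1
ρ3 → ρ3 + ρ1
ρ2 → -1·ρ2
ρ3 → 6·ρ3
ρ2 → ρ2 + 5/2·ρ3
ρ1 → ρ1 + 5/6·ρ3
The reduced form has 3 nonzero rows.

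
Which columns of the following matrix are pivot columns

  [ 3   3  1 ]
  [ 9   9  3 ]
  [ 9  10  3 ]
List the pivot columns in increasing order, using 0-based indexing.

0, 1

ρ1 → 1/3·ρ1
  [ 1   1  1/3 ]
  [ 9   9    3 ]
  [ 9  10    3 ]
ρ2 → ρ2 − 9·ρ1
  [ 1   1  1/3 ]
  [ 0   0    0 ]
  [ 9  10    3 ]
ρ3 → ρ3 − 9·ρ1
  [ 1  1  1/3 ]
  [ 0  0    0 ]
  [ 0  1    0 ]
ρ2 <-> ρ3
  [ 1  1  1/3 ]
  [ 0  1    0 ]
  [ 0  0    0 ]
ρ1 → ρ1 − ρ2
  [ 1  0  1/3 ]
  [ 0  1    0 ]
  [ 0  0    0 ]
Pivot columns are the columns containing a leading 1.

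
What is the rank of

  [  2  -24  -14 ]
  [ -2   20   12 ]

r1 → 1/2·r1
  [  1  -12  -7 ]
  [ -2   20  12 ]
r2 → r2 + 2·r1
  [ 1  -12  -7 ]
  [ 0   -4  -2 ]
r2 → -1/4·r2
  [ 1  -12   -7 ]
  [ 0    1  1/2 ]
r1 → r1 + 12·r2
  [ 1  0   -1 ]
  [ 0  1  1/2 ]
The reduced form has 2 nonzero rows.

rank = 2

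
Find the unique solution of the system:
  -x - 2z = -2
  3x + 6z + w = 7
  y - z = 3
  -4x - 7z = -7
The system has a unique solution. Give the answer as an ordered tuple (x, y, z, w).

(0, 4, 1, 1)

Form the augmented matrix and row-reduce:
  [ -1  0  -2  0  |  -2 ]
  [  3  0   6  1  |   7 ]
  [  0  1  -1  0  |   3 ]
  [ -4  0  -7  0  |  -7 ]
Multiply R1 by -1.
  [  1  0   2  0  |   2 ]
  [  3  0   6  1  |   7 ]
  [  0  1  -1  0  |   3 ]
  [ -4  0  -7  0  |  -7 ]
Subtract 3 times R1 from R2.
  [  1  0   2  0  |   2 ]
  [  0  0   0  1  |   1 ]
  [  0  1  -1  0  |   3 ]
  [ -4  0  -7  0  |  -7 ]
Add 4 times R1 to R4.
  [ 1  0   2  0  |  2 ]
  [ 0  0   0  1  |  1 ]
  [ 0  1  -1  0  |  3 ]
  [ 0  0   1  0  |  1 ]
Swap R2 and R3.
  [ 1  0   2  0  |  2 ]
  [ 0  1  -1  0  |  3 ]
  [ 0  0   0  1  |  1 ]
  [ 0  0   1  0  |  1 ]
Swap R3 and R4.
  [ 1  0   2  0  |  2 ]
  [ 0  1  -1  0  |  3 ]
  [ 0  0   1  0  |  1 ]
  [ 0  0   0  1  |  1 ]
Add R3 to R2.
  [ 1  0  2  0  |  2 ]
  [ 0  1  0  0  |  4 ]
  [ 0  0  1  0  |  1 ]
  [ 0  0  0  1  |  1 ]
Subtract 2 times R3 from R1.
  [ 1  0  0  0  |  0 ]
  [ 0  1  0  0  |  4 ]
  [ 0  0  1  0  |  1 ]
  [ 0  0  0  1  |  1 ]
Reading off the last column: x = 0, y = 4, z = 1, w = 1.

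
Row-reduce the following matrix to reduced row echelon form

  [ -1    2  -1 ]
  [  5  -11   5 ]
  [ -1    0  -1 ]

Multiply R1 by -1.
  [  1   -2   1 ]
  [  5  -11   5 ]
  [ -1    0  -1 ]
Subtract 5 times R1 from R2.
  [  1  -2   1 ]
  [  0  -1   0 ]
  [ -1   0  -1 ]
Add R1 to R3.
  [ 1  -2  1 ]
  [ 0  -1  0 ]
  [ 0  -2  0 ]
Multiply R2 by -1.
  [ 1  -2  1 ]
  [ 0   1  0 ]
  [ 0  -2  0 ]
Add 2 times R2 to R3.
  [ 1  -2  1 ]
  [ 0   1  0 ]
  [ 0   0  0 ]
Add 2 times R2 to R1.
  [ 1  0  1 ]
  [ 0  1  0 ]
  [ 0  0  0 ]

[[1, 0, 1], [0, 1, 0], [0, 0, 0]]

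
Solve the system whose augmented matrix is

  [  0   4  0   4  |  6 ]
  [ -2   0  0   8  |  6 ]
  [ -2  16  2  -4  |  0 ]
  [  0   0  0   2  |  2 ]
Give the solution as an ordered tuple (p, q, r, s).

r1 <=> r2
r1 := -1/2·r1
r3 := r3 + 2·r1
r2 := 1/4·r2
r3 := r3 − 16·r2
r3 := 1/2·r3
r4 := 1/2·r4
r3 := r3 + 14·r4
r2 := r2 − r4
r1 := r1 + 4·r4
Reading off the last column: p = 1, q = 1/2, r = -1, s = 1.

(1, 1/2, -1, 1)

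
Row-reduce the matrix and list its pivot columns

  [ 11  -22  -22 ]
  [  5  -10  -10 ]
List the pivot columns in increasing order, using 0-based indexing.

0

ρ1 → 1/11·ρ1
  [ 1   -2   -2 ]
  [ 5  -10  -10 ]
ρ2 → ρ2 − 5·ρ1
  [ 1  -2  -2 ]
  [ 0   0   0 ]
Pivot columns are the columns containing a leading 1.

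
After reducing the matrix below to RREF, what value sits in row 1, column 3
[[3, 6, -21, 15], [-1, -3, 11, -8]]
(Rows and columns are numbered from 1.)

r1 ← 1/3·r1
r2 ← r2 + r1
r2 ← -1·r2
r1 ← r1 − 2·r2

1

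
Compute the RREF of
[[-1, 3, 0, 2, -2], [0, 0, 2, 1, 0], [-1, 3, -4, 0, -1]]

[[1, -3, 0, -2, 0], [0, 0, 1, 1/2, 0], [0, 0, 0, 0, 1]]

R1 → -1·R1
  [  1  -3   0  -2   2 ]
  [  0   0   2   1   0 ]
  [ -1   3  -4   0  -1 ]
R3 → R3 + R1
  [ 1  -3   0  -2  2 ]
  [ 0   0   2   1  0 ]
  [ 0   0  -4  -2  1 ]
R2 → 1/2·R2
  [ 1  -3   0   -2  2 ]
  [ 0   0   1  1/2  0 ]
  [ 0   0  -4   -2  1 ]
R3 → R3 + 4·R2
  [ 1  -3  0   -2  2 ]
  [ 0   0  1  1/2  0 ]
  [ 0   0  0    0  1 ]
R1 → R1 − 2·R3
  [ 1  -3  0   -2  0 ]
  [ 0   0  1  1/2  0 ]
  [ 0   0  0    0  1 ]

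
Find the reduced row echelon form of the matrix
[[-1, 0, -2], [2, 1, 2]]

R1 → -1·R1
  [ 1  0  2 ]
  [ 2  1  2 ]
R2 → R2 − 2·R1
  [ 1  0   2 ]
  [ 0  1  -2 ]

[[1, 0, 2], [0, 1, -2]]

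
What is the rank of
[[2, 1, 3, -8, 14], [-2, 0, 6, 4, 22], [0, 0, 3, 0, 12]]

rank = 3

r1 ← 1/2·r1
  [  1  1/2  3/2  -4   7 ]
  [ -2    0    6   4  22 ]
  [  0    0    3   0  12 ]
r2 ← r2 + 2·r1
  [ 1  1/2  3/2  -4   7 ]
  [ 0    1    9  -4  36 ]
  [ 0    0    3   0  12 ]
r3 ← 1/3·r3
  [ 1  1/2  3/2  -4   7 ]
  [ 0    1    9  -4  36 ]
  [ 0    0    1   0   4 ]
r2 ← r2 − 9·r3
  [ 1  1/2  3/2  -4  7 ]
  [ 0    1    0  -4  0 ]
  [ 0    0    1   0  4 ]
r1 ← r1 − 3/2·r3
  [ 1  1/2  0  -4  1 ]
  [ 0    1  0  -4  0 ]
  [ 0    0  1   0  4 ]
r1 ← r1 − 1/2·r2
  [ 1  0  0  -2  1 ]
  [ 0  1  0  -4  0 ]
  [ 0  0  1   0  4 ]
The reduced form has 3 nonzero rows.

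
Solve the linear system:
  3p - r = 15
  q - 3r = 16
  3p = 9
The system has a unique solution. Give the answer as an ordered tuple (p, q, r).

(3, -2, -6)

Form the augmented matrix and row-reduce:
  [ 3  0  -1  |  15 ]
  [ 0  1  -3  |  16 ]
  [ 3  0   0  |   9 ]
Multiply R1 by 1/3.
  [ 1  0  -1/3  |   5 ]
  [ 0  1    -3  |  16 ]
  [ 3  0     0  |   9 ]
Subtract 3 times R1 from R3.
  [ 1  0  -1/3  |   5 ]
  [ 0  1    -3  |  16 ]
  [ 0  0     1  |  -6 ]
Add 3 times R3 to R2.
  [ 1  0  -1/3  |   5 ]
  [ 0  1     0  |  -2 ]
  [ 0  0     1  |  -6 ]
Add 1/3 times R3 to R1.
  [ 1  0  0  |   3 ]
  [ 0  1  0  |  -2 ]
  [ 0  0  1  |  -6 ]
Reading off the last column: p = 3, q = -2, r = -6.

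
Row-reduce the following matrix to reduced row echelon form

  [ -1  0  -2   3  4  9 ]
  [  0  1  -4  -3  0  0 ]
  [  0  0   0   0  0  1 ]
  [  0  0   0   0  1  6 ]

[[1, 0, 2, -3, 0, 0], [0, 1, -4, -3, 0, 0], [0, 0, 0, 0, 1, 0], [0, 0, 0, 0, 0, 1]]

ρ1 → -1·ρ1
  [ 1  0   2  -3  -4  -9 ]
  [ 0  1  -4  -3   0   0 ]
  [ 0  0   0   0   0   1 ]
  [ 0  0   0   0   1   6 ]
ρ3 ↔ ρ4
  [ 1  0   2  -3  -4  -9 ]
  [ 0  1  -4  -3   0   0 ]
  [ 0  0   0   0   1   6 ]
  [ 0  0   0   0   0   1 ]
ρ3 → ρ3 − 6·ρ4
  [ 1  0   2  -3  -4  -9 ]
  [ 0  1  -4  -3   0   0 ]
  [ 0  0   0   0   1   0 ]
  [ 0  0   0   0   0   1 ]
ρ1 → ρ1 + 9·ρ4
  [ 1  0   2  -3  -4  0 ]
  [ 0  1  -4  -3   0  0 ]
  [ 0  0   0   0   1  0 ]
  [ 0  0   0   0   0  1 ]
ρ1 → ρ1 + 4·ρ3
  [ 1  0   2  -3  0  0 ]
  [ 0  1  -4  -3  0  0 ]
  [ 0  0   0   0  1  0 ]
  [ 0  0   0   0  0  1 ]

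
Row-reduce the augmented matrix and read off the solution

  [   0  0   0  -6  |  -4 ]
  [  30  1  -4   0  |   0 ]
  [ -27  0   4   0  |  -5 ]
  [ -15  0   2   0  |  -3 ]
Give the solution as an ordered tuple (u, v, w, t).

ρ1 ↔ ρ2
  [  30  1  -4   0  |   0 ]
  [   0  0   0  -6  |  -4 ]
  [ -27  0   4   0  |  -5 ]
  [ -15  0   2   0  |  -3 ]
ρ1 → 1/30·ρ1
  [   1  1/30  -2/15   0  |   0 ]
  [   0     0      0  -6  |  -4 ]
  [ -27     0      4   0  |  -5 ]
  [ -15     0      2   0  |  -3 ]
ρ3 → ρ3 + 27·ρ1
  [   1  1/30  -2/15   0  |   0 ]
  [   0     0      0  -6  |  -4 ]
  [   0  9/10    2/5   0  |  -5 ]
  [ -15     0      2   0  |  -3 ]
ρ4 → ρ4 + 15·ρ1
  [ 1  1/30  -2/15   0  |   0 ]
  [ 0     0      0  -6  |  -4 ]
  [ 0  9/10    2/5   0  |  -5 ]
  [ 0   1/2      0   0  |  -3 ]
ρ2 ↔ ρ3
  [ 1  1/30  -2/15   0  |   0 ]
  [ 0  9/10    2/5   0  |  -5 ]
  [ 0     0      0  -6  |  -4 ]
  [ 0   1/2      0   0  |  -3 ]
ρ2 → 10/9·ρ2
  [ 1  1/30  -2/15   0  |      0 ]
  [ 0     1    4/9   0  |  -50/9 ]
  [ 0     0      0  -6  |     -4 ]
  [ 0   1/2      0   0  |     -3 ]
ρ4 → ρ4 − 1/2·ρ2
  [ 1  1/30  -2/15   0  |      0 ]
  [ 0     1    4/9   0  |  -50/9 ]
  [ 0     0      0  -6  |     -4 ]
  [ 0     0   -2/9   0  |   -2/9 ]
ρ3 ↔ ρ4
  [ 1  1/30  -2/15   0  |      0 ]
  [ 0     1    4/9   0  |  -50/9 ]
  [ 0     0   -2/9   0  |   -2/9 ]
  [ 0     0      0  -6  |     -4 ]
ρ3 → -9/2·ρ3
  [ 1  1/30  -2/15   0  |      0 ]
  [ 0     1    4/9   0  |  -50/9 ]
  [ 0     0      1   0  |      1 ]
  [ 0     0      0  -6  |     -4 ]
ρ4 → -1/6·ρ4
  [ 1  1/30  -2/15  0  |      0 ]
  [ 0     1    4/9  0  |  -50/9 ]
  [ 0     0      1  0  |      1 ]
  [ 0     0      0  1  |    2/3 ]
ρ2 → ρ2 − 4/9·ρ3
  [ 1  1/30  -2/15  0  |    0 ]
  [ 0     1      0  0  |   -6 ]
  [ 0     0      1  0  |    1 ]
  [ 0     0      0  1  |  2/3 ]
ρ1 → ρ1 + 2/15·ρ3
  [ 1  1/30  0  0  |  2/15 ]
  [ 0     1  0  0  |    -6 ]
  [ 0     0  1  0  |     1 ]
  [ 0     0  0  1  |   2/3 ]
ρ1 → ρ1 − 1/30·ρ2
  [ 1  0  0  0  |  1/3 ]
  [ 0  1  0  0  |   -6 ]
  [ 0  0  1  0  |    1 ]
  [ 0  0  0  1  |  2/3 ]
Reading off the last column: u = 1/3, v = -6, w = 1, t = 2/3.

(1/3, -6, 1, 2/3)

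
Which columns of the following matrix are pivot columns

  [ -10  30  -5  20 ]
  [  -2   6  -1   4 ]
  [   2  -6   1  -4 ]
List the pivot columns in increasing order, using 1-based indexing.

R1 -> -1/10·R1
  [  1  -3  1/2  -2 ]
  [ -2   6   -1   4 ]
  [  2  -6    1  -4 ]
R2 -> R2 + 2·R1
  [ 1  -3  1/2  -2 ]
  [ 0   0    0   0 ]
  [ 2  -6    1  -4 ]
R3 -> R3 − 2·R1
  [ 1  -3  1/2  -2 ]
  [ 0   0    0   0 ]
  [ 0   0    0   0 ]
Pivot columns are the columns containing a leading 1.

1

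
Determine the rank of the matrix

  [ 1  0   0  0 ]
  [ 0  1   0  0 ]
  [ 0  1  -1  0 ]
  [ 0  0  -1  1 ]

R3 → R3 − R2
  [ 1  0   0  0 ]
  [ 0  1   0  0 ]
  [ 0  0  -1  0 ]
  [ 0  0  -1  1 ]
R3 → -1·R3
  [ 1  0   0  0 ]
  [ 0  1   0  0 ]
  [ 0  0   1  0 ]
  [ 0  0  -1  1 ]
R4 → R4 + R3
  [ 1  0  0  0 ]
  [ 0  1  0  0 ]
  [ 0  0  1  0 ]
  [ 0  0  0  1 ]
The reduced form has 4 nonzero rows.

rank = 4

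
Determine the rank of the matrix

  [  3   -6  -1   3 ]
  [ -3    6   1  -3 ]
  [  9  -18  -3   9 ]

rank = 1

r1 -> 1/3·r1
r2 -> r2 + 3·r1
r3 -> r3 − 9·r1
The reduced form has 1 nonzero row.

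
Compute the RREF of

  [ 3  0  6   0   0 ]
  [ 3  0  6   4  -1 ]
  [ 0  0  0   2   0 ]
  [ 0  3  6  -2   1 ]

[[1, 0, 2, 0, 0], [0, 1, 2, 0, 0], [0, 0, 0, 1, 0], [0, 0, 0, 0, 1]]

Multiply r1 by 1/3.
  [ 1  0  2   0   0 ]
  [ 3  0  6   4  -1 ]
  [ 0  0  0   2   0 ]
  [ 0  3  6  -2   1 ]
Subtract 3 times r1 from r2.
  [ 1  0  2   0   0 ]
  [ 0  0  0   4  -1 ]
  [ 0  0  0   2   0 ]
  [ 0  3  6  -2   1 ]
Swap r2 and r4.
  [ 1  0  2   0   0 ]
  [ 0  3  6  -2   1 ]
  [ 0  0  0   2   0 ]
  [ 0  0  0   4  -1 ]
Multiply r2 by 1/3.
  [ 1  0  2     0    0 ]
  [ 0  1  2  -2/3  1/3 ]
  [ 0  0  0     2    0 ]
  [ 0  0  0     4   -1 ]
Multiply r3 by 1/2.
  [ 1  0  2     0    0 ]
  [ 0  1  2  -2/3  1/3 ]
  [ 0  0  0     1    0 ]
  [ 0  0  0     4   -1 ]
Subtract 4 times r3 from r4.
  [ 1  0  2     0    0 ]
  [ 0  1  2  -2/3  1/3 ]
  [ 0  0  0     1    0 ]
  [ 0  0  0     0   -1 ]
Multiply r4 by -1.
  [ 1  0  2     0    0 ]
  [ 0  1  2  -2/3  1/3 ]
  [ 0  0  0     1    0 ]
  [ 0  0  0     0    1 ]
Subtract 1/3 times r4 from r2.
  [ 1  0  2     0  0 ]
  [ 0  1  2  -2/3  0 ]
  [ 0  0  0     1  0 ]
  [ 0  0  0     0  1 ]
Add 2/3 times r3 to r2.
  [ 1  0  2  0  0 ]
  [ 0  1  2  0  0 ]
  [ 0  0  0  1  0 ]
  [ 0  0  0  0  1 ]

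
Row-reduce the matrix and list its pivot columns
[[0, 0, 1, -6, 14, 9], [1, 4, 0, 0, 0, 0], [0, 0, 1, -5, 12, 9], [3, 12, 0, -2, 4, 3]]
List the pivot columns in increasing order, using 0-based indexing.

Swap R1 and R2.
  [ 1   4  0   0   0  0 ]
  [ 0   0  1  -6  14  9 ]
  [ 0   0  1  -5  12  9 ]
  [ 3  12  0  -2   4  3 ]
Subtract 3 times R1 from R4.
  [ 1  4  0   0   0  0 ]
  [ 0  0  1  -6  14  9 ]
  [ 0  0  1  -5  12  9 ]
  [ 0  0  0  -2   4  3 ]
Subtract R2 from R3.
  [ 1  4  0   0   0  0 ]
  [ 0  0  1  -6  14  9 ]
  [ 0  0  0   1  -2  0 ]
  [ 0  0  0  -2   4  3 ]
Add 2 times R3 to R4.
  [ 1  4  0   0   0  0 ]
  [ 0  0  1  -6  14  9 ]
  [ 0  0  0   1  -2  0 ]
  [ 0  0  0   0   0  3 ]
Multiply R4 by 1/3.
  [ 1  4  0   0   0  0 ]
  [ 0  0  1  -6  14  9 ]
  [ 0  0  0   1  -2  0 ]
  [ 0  0  0   0   0  1 ]
Subtract 9 times R4 from R2.
  [ 1  4  0   0   0  0 ]
  [ 0  0  1  -6  14  0 ]
  [ 0  0  0   1  -2  0 ]
  [ 0  0  0   0   0  1 ]
Add 6 times R3 to R2.
  [ 1  4  0  0   0  0 ]
  [ 0  0  1  0   2  0 ]
  [ 0  0  0  1  -2  0 ]
  [ 0  0  0  0   0  1 ]
Pivot columns are the columns containing a leading 1.

0, 2, 3, 5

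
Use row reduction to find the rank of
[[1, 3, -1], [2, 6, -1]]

R2 := R2 − 2·R1
  [ 1  3  -1 ]
  [ 0  0   1 ]
R1 := R1 + R2
  [ 1  3  0 ]
  [ 0  0  1 ]
The reduced form has 2 nonzero rows.

rank = 2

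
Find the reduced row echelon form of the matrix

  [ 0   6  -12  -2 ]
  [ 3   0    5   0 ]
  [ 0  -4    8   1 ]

[[1, 0, 5/3, 0], [0, 1, -2, 0], [0, 0, 0, 1]]

r1 <=> r2
  [ 3   0    5   0 ]
  [ 0   6  -12  -2 ]
  [ 0  -4    8   1 ]
r1 ← 1/3·r1
  [ 1   0  5/3   0 ]
  [ 0   6  -12  -2 ]
  [ 0  -4    8   1 ]
r2 ← 1/6·r2
  [ 1   0  5/3     0 ]
  [ 0   1   -2  -1/3 ]
  [ 0  -4    8     1 ]
r3 ← r3 + 4·r2
  [ 1  0  5/3     0 ]
  [ 0  1   -2  -1/3 ]
  [ 0  0    0  -1/3 ]
r3 ← -3·r3
  [ 1  0  5/3     0 ]
  [ 0  1   -2  -1/3 ]
  [ 0  0    0     1 ]
r2 ← r2 + 1/3·r3
  [ 1  0  5/3  0 ]
  [ 0  1   -2  0 ]
  [ 0  0    0  1 ]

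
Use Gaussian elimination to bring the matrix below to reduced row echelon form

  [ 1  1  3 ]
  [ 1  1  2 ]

ρ2 → ρ2 − ρ1
  [ 1  1   3 ]
  [ 0  0  -1 ]
ρ2 → -1·ρ2
  [ 1  1  3 ]
  [ 0  0  1 ]
ρ1 → ρ1 − 3·ρ2
  [ 1  1  0 ]
  [ 0  0  1 ]

[[1, 1, 0], [0, 0, 1]]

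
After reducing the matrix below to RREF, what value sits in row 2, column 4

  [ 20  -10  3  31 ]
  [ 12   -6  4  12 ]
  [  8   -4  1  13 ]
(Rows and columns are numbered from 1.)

R1 → 1/20·R1
  [  1  -1/2  3/20  31/20 ]
  [ 12    -6     4     12 ]
  [  8    -4     1     13 ]
R2 → R2 − 12·R1
  [ 1  -1/2  3/20  31/20 ]
  [ 0     0  11/5  -33/5 ]
  [ 8    -4     1     13 ]
R3 → R3 − 8·R1
  [ 1  -1/2  3/20  31/20 ]
  [ 0     0  11/5  -33/5 ]
  [ 0     0  -1/5    3/5 ]
R2 → 5/11·R2
  [ 1  -1/2  3/20  31/20 ]
  [ 0     0     1     -3 ]
  [ 0     0  -1/5    3/5 ]
R3 → R3 + 1/5·R2
  [ 1  -1/2  3/20  31/20 ]
  [ 0     0     1     -3 ]
  [ 0     0     0      0 ]
R1 → R1 − 3/20·R2
  [ 1  -1/2  0   2 ]
  [ 0     0  1  -3 ]
  [ 0     0  0   0 ]

-3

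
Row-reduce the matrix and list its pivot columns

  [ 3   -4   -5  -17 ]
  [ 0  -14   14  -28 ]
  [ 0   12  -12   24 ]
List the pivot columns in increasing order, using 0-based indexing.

0, 1

ρ1 → 1/3·ρ1
  [ 1  -4/3  -5/3  -17/3 ]
  [ 0   -14    14    -28 ]
  [ 0    12   -12     24 ]
ρ2 → -1/14·ρ2
  [ 1  -4/3  -5/3  -17/3 ]
  [ 0     1    -1      2 ]
  [ 0    12   -12     24 ]
ρ3 → ρ3 − 12·ρ2
  [ 1  -4/3  -5/3  -17/3 ]
  [ 0     1    -1      2 ]
  [ 0     0     0      0 ]
ρ1 → ρ1 + 4/3·ρ2
  [ 1  0  -3  -3 ]
  [ 0  1  -1   2 ]
  [ 0  0   0   0 ]
Pivot columns are the columns containing a leading 1.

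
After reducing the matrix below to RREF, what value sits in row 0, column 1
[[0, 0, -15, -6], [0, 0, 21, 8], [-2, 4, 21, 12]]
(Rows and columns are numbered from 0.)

Swap R1 and R3.
  [ -2  4   21  12 ]
  [  0  0   21   8 ]
  [  0  0  -15  -6 ]
Multiply R1 by -1/2.
  [ 1  -2  -21/2  -6 ]
  [ 0   0     21   8 ]
  [ 0   0    -15  -6 ]
Multiply R2 by 1/21.
  [ 1  -2  -21/2    -6 ]
  [ 0   0      1  8/21 ]
  [ 0   0    -15    -6 ]
Add 15 times R2 to R3.
  [ 1  -2  -21/2    -6 ]
  [ 0   0      1  8/21 ]
  [ 0   0      0  -2/7 ]
Multiply R3 by -7/2.
  [ 1  -2  -21/2    -6 ]
  [ 0   0      1  8/21 ]
  [ 0   0      0     1 ]
Subtract 8/21 times R3 from R2.
  [ 1  -2  -21/2  -6 ]
  [ 0   0      1   0 ]
  [ 0   0      0   1 ]
Add 6 times R3 to R1.
  [ 1  -2  -21/2  0 ]
  [ 0   0      1  0 ]
  [ 0   0      0  1 ]
Add 21/2 times R2 to R1.
  [ 1  -2  0  0 ]
  [ 0   0  1  0 ]
  [ 0   0  0  1 ]

-2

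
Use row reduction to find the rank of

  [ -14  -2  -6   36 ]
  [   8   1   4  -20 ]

rank = 2

ρ1 → -1/14·ρ1
ρ2 → ρ2 − 8·ρ1
ρ2 → -7·ρ2
ρ1 → ρ1 − 1/7·ρ2
The reduced form has 2 nonzero rows.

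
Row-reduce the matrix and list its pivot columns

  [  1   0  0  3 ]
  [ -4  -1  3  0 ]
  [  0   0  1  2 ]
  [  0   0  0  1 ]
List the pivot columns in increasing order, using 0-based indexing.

R2 -> R2 + 4·R1
  [ 1   0  0   3 ]
  [ 0  -1  3  12 ]
  [ 0   0  1   2 ]
  [ 0   0  0   1 ]
R2 -> -1·R2
  [ 1  0   0    3 ]
  [ 0  1  -3  -12 ]
  [ 0  0   1    2 ]
  [ 0  0   0    1 ]
R3 -> R3 − 2·R4
  [ 1  0   0    3 ]
  [ 0  1  -3  -12 ]
  [ 0  0   1    0 ]
  [ 0  0   0    1 ]
R2 -> R2 + 12·R4
  [ 1  0   0  3 ]
  [ 0  1  -3  0 ]
  [ 0  0   1  0 ]
  [ 0  0   0  1 ]
R1 -> R1 − 3·R4
  [ 1  0   0  0 ]
  [ 0  1  -3  0 ]
  [ 0  0   1  0 ]
  [ 0  0   0  1 ]
R2 -> R2 + 3·R3
  [ 1  0  0  0 ]
  [ 0  1  0  0 ]
  [ 0  0  1  0 ]
  [ 0  0  0  1 ]
Pivot columns are the columns containing a leading 1.

0, 1, 2, 3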